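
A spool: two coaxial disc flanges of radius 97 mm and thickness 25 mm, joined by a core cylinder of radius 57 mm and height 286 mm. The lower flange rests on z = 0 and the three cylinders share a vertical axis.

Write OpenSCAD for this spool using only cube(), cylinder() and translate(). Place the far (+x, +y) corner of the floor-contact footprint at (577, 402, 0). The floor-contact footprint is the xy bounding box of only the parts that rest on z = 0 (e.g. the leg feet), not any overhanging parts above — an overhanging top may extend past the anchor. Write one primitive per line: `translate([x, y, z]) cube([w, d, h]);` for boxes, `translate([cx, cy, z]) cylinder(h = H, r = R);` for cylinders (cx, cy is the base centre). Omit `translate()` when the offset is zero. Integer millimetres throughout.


translate([480, 305, 0]) cylinder(h = 25, r = 97);
translate([480, 305, 25]) cylinder(h = 286, r = 57);
translate([480, 305, 311]) cylinder(h = 25, r = 97);


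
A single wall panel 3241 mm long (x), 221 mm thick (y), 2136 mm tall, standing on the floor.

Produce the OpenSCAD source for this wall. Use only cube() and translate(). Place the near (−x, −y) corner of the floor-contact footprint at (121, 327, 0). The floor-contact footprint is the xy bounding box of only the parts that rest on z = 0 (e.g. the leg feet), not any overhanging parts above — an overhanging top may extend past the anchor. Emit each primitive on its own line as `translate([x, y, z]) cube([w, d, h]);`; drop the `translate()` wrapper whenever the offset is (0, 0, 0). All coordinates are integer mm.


translate([121, 327, 0]) cube([3241, 221, 2136]);


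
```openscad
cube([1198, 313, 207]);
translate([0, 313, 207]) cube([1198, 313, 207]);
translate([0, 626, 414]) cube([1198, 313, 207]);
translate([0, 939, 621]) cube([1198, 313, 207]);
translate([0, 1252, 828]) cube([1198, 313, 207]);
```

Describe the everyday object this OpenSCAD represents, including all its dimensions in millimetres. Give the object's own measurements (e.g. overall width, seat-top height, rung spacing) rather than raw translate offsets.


A straight staircase of 5 solid steps. Each step is 1198 mm wide (x), 313 mm deep (y, the going) and 207 mm tall (the rise). The first step rests on the floor; each subsequent step sits one going further in +y and one rise higher in +z, directly behind and above the previous step with no overlap.


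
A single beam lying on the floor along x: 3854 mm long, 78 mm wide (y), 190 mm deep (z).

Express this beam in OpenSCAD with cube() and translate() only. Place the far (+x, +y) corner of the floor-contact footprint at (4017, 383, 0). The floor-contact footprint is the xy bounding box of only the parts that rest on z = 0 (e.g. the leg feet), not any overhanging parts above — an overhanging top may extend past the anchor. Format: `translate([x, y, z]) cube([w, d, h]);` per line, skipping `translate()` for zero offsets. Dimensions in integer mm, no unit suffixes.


translate([163, 305, 0]) cube([3854, 78, 190]);


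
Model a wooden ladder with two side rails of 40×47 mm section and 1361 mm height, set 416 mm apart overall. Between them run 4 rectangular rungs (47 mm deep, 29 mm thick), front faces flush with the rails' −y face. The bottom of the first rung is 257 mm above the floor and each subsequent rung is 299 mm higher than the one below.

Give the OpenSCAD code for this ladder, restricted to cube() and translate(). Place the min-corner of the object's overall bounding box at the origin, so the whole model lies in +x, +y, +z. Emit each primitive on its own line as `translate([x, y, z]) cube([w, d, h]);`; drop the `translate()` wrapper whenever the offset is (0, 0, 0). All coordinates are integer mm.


// rung span = 416 - 2*40 = 336
// rung[k] z = 257 + k*299
cube([40, 47, 1361]);
translate([376, 0, 0]) cube([40, 47, 1361]);
translate([40, 0, 257]) cube([336, 47, 29]);
translate([40, 0, 556]) cube([336, 47, 29]);
translate([40, 0, 855]) cube([336, 47, 29]);
translate([40, 0, 1154]) cube([336, 47, 29]);


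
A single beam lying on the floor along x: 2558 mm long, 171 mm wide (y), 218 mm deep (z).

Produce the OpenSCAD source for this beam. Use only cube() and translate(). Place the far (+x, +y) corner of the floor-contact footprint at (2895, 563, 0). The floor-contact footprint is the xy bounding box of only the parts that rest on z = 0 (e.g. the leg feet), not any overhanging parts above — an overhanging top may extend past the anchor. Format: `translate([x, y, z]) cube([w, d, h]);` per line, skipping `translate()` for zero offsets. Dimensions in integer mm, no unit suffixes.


translate([337, 392, 0]) cube([2558, 171, 218]);


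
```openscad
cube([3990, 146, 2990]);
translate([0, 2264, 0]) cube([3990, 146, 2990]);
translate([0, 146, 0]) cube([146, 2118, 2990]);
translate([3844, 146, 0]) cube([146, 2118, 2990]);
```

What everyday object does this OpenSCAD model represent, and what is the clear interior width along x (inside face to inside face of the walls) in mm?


A house (or room) frame. The interior width is 3698 mm.

Four 2990 mm walls enclosing a rectangle with no floor or roof — a room or house frame. Outside width is 3990 mm and wall thickness is 146 mm, so the interior width is 3990 − 2 × 146 = 3698 mm.


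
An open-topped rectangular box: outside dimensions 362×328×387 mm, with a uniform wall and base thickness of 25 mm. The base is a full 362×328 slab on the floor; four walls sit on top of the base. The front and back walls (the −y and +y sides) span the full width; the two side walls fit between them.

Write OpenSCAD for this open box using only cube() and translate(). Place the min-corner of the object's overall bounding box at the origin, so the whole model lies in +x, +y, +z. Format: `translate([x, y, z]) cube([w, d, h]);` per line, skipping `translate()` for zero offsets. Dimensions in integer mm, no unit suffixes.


cube([362, 328, 25]);
translate([0, 0, 25]) cube([362, 25, 362]);
translate([0, 303, 25]) cube([362, 25, 362]);
translate([0, 25, 25]) cube([25, 278, 362]);
translate([337, 25, 25]) cube([25, 278, 362]);


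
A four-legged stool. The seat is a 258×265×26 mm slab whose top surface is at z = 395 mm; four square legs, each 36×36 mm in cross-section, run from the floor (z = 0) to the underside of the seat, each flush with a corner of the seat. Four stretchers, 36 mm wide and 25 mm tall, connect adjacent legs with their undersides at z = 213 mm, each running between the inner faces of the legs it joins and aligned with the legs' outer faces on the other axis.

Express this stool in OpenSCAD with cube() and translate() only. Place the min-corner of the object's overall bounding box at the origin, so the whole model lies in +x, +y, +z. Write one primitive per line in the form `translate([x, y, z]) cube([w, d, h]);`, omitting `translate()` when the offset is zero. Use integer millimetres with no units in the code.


translate([0, 0, 369]) cube([258, 265, 26]);
cube([36, 36, 369]);
translate([222, 0, 0]) cube([36, 36, 369]);
translate([0, 229, 0]) cube([36, 36, 369]);
translate([222, 229, 0]) cube([36, 36, 369]);
translate([36, 0, 213]) cube([186, 36, 25]);
translate([36, 229, 213]) cube([186, 36, 25]);
translate([0, 36, 213]) cube([36, 193, 25]);
translate([222, 36, 213]) cube([36, 193, 25]);


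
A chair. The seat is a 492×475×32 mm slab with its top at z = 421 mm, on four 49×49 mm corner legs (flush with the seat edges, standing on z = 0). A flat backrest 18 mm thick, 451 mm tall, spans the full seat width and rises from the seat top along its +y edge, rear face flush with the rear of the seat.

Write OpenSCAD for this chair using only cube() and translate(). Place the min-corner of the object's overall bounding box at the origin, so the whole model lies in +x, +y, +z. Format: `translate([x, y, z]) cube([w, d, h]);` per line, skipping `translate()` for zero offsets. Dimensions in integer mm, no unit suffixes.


translate([0, 0, 389]) cube([492, 475, 32]);
cube([49, 49, 389]);
translate([443, 0, 0]) cube([49, 49, 389]);
translate([0, 426, 0]) cube([49, 49, 389]);
translate([443, 426, 0]) cube([49, 49, 389]);
translate([0, 457, 421]) cube([492, 18, 451]);


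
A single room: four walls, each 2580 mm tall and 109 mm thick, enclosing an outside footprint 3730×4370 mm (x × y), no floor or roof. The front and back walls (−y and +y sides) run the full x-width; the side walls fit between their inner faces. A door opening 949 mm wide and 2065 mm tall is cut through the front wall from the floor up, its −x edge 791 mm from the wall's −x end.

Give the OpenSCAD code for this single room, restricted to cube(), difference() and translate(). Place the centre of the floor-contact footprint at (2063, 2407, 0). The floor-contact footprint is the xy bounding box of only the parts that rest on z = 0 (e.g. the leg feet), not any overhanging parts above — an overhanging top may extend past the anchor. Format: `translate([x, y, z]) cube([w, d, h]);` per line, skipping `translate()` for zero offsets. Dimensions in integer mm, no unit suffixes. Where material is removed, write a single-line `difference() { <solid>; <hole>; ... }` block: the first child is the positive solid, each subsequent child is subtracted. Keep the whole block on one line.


difference() { translate([198, 222, 0]) cube([3730, 109, 2580]); translate([989, 222, 0]) cube([949, 109, 2065]); }
translate([198, 4483, 0]) cube([3730, 109, 2580]);
translate([198, 331, 0]) cube([109, 4152, 2580]);
translate([3819, 331, 0]) cube([109, 4152, 2580]);


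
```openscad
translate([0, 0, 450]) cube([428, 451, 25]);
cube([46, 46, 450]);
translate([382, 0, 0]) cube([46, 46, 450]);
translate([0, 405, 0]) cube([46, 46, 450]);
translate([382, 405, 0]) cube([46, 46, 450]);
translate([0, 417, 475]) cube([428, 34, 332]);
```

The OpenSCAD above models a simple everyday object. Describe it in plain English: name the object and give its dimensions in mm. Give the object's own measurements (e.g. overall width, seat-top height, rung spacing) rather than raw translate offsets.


A chair. The seat is a 428×451×25 mm slab with its top at z = 475 mm, on four 46×46 mm corner legs (flush with the seat edges, standing on z = 0). A flat backrest 34 mm thick, 332 mm tall, spans the full seat width and rises from the seat top along its +y edge, rear face flush with the rear of the seat.


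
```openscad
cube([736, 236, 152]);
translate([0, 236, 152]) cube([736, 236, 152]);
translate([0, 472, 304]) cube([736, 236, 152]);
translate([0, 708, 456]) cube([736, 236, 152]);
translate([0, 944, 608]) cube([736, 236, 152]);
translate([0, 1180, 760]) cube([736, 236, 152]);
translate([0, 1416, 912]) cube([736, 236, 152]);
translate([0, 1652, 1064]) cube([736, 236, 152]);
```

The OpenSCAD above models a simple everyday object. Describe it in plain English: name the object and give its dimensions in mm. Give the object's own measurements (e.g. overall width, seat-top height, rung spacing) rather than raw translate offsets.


A straight staircase of 8 solid steps. Each step is 736 mm wide (x), 236 mm deep (y, the going) and 152 mm tall (the rise). The first step rests on the floor; each subsequent step sits one going further in +y and one rise higher in +z, directly behind and above the previous step with no overlap.


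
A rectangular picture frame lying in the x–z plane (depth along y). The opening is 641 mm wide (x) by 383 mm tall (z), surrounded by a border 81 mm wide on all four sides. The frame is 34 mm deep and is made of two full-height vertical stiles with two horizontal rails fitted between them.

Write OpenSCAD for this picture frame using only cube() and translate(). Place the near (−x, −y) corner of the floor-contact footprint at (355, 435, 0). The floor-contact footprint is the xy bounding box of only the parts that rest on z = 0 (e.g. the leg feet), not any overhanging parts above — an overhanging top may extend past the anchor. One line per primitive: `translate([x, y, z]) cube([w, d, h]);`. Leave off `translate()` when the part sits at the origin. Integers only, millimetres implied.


translate([355, 435, 0]) cube([81, 34, 545]);
translate([1077, 435, 0]) cube([81, 34, 545]);
translate([436, 435, 0]) cube([641, 34, 81]);
translate([436, 435, 464]) cube([641, 34, 81]);


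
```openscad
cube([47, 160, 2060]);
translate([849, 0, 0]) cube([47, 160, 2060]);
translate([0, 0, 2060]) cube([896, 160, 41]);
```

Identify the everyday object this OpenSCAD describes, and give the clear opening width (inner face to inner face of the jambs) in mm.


A door frame. The clear opening width is 802 mm.

Two 2060 mm tall posts with a header on top — a door frame. The left jamb is 47 mm wide at x = 0; the right jamb starts at x = 849. The clear opening is 849 − 47 = 802 mm.


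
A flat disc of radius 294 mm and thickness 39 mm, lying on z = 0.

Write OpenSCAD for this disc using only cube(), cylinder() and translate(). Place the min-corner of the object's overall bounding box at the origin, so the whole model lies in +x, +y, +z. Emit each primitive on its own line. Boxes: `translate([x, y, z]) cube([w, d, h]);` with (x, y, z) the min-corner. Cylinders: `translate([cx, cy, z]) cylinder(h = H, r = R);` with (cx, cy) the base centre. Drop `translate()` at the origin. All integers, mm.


translate([294, 294, 0]) cylinder(h = 39, r = 294);


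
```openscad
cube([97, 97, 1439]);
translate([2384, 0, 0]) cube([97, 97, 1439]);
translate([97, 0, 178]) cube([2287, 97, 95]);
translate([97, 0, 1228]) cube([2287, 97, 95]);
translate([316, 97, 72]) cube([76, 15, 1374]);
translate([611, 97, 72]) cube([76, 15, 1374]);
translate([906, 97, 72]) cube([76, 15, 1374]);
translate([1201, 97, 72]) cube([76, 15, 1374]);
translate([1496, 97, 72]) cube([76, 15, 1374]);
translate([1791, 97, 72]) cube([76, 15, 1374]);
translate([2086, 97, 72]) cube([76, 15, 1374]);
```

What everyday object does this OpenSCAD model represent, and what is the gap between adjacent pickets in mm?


A fence section. The picket gap is 219 mm.

Two posts, two rails, 7 pickets — a fence section. Span 2287 mm holds 7 pickets of 76 mm with 8 equal gaps: ⌊(2287 − 7·76) / 8⌋ = 219 mm.


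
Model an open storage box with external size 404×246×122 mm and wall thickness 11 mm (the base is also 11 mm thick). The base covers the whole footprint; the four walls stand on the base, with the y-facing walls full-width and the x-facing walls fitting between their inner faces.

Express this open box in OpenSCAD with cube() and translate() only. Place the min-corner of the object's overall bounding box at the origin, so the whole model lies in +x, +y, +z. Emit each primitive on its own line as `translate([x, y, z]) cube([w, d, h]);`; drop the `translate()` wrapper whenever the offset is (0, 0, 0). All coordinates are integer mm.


cube([404, 246, 11]);
translate([0, 0, 11]) cube([404, 11, 111]);
translate([0, 235, 11]) cube([404, 11, 111]);
translate([0, 11, 11]) cube([11, 224, 111]);
translate([393, 11, 11]) cube([11, 224, 111]);


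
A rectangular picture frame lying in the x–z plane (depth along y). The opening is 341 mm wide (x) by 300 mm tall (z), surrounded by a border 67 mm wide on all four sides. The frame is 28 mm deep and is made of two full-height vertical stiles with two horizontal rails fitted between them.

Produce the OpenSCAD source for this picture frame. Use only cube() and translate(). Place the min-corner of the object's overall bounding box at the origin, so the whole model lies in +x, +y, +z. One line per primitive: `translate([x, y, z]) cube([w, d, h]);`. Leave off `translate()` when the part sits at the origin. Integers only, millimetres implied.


cube([67, 28, 434]);
translate([408, 0, 0]) cube([67, 28, 434]);
translate([67, 0, 0]) cube([341, 28, 67]);
translate([67, 0, 367]) cube([341, 28, 67]);


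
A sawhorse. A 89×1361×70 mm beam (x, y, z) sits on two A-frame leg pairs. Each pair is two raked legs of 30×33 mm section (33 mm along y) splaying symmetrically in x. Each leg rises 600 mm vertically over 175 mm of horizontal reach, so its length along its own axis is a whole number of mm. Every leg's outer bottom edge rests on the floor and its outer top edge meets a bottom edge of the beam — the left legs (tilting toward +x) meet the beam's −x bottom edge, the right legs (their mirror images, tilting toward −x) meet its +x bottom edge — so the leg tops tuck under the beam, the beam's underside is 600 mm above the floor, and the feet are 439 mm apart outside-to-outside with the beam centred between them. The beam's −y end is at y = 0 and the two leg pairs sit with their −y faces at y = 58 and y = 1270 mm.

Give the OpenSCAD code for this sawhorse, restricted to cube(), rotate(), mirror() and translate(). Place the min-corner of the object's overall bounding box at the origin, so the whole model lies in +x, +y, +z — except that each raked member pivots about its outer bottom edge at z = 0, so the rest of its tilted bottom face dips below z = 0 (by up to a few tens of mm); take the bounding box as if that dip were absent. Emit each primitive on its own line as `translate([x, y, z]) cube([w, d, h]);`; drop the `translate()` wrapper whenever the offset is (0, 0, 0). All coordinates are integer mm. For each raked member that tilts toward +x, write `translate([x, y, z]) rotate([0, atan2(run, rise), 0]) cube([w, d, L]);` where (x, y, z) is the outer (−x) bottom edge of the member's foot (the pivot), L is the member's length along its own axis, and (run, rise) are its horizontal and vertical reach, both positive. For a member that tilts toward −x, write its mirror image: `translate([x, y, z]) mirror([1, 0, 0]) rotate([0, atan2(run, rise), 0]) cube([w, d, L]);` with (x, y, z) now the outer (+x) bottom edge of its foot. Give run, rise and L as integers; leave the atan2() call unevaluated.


// leg length = √(175² + 600²) = 625
// right-leg outer foot x = 2·175 + 89 = 439
// beam min-corner = (175, 0, 600)
translate([175, 0, 600]) cube([89, 1361, 70]);
translate([0, 58, 0]) rotate([0, atan2(175, 600), 0]) cube([30, 33, 625]);
translate([439, 58, 0]) mirror([1, 0, 0]) rotate([0, atan2(175, 600), 0]) cube([30, 33, 625]);
translate([0, 1270, 0]) rotate([0, atan2(175, 600), 0]) cube([30, 33, 625]);
translate([439, 1270, 0]) mirror([1, 0, 0]) rotate([0, atan2(175, 600), 0]) cube([30, 33, 625]);


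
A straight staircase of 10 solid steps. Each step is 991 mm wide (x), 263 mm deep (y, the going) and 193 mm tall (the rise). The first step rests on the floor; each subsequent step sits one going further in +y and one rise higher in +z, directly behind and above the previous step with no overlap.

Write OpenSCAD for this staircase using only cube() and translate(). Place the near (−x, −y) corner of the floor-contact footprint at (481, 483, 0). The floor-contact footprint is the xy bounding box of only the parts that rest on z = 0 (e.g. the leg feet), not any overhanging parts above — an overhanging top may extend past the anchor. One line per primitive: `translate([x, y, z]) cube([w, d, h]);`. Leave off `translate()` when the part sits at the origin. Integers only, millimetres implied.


translate([481, 483, 0]) cube([991, 263, 193]);
translate([481, 746, 193]) cube([991, 263, 193]);
translate([481, 1009, 386]) cube([991, 263, 193]);
translate([481, 1272, 579]) cube([991, 263, 193]);
translate([481, 1535, 772]) cube([991, 263, 193]);
translate([481, 1798, 965]) cube([991, 263, 193]);
translate([481, 2061, 1158]) cube([991, 263, 193]);
translate([481, 2324, 1351]) cube([991, 263, 193]);
translate([481, 2587, 1544]) cube([991, 263, 193]);
translate([481, 2850, 1737]) cube([991, 263, 193]);


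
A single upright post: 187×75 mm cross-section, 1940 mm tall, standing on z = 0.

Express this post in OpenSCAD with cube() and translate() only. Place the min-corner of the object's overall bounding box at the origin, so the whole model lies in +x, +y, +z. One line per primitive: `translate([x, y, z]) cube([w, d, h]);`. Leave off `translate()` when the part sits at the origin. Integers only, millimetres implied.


cube([187, 75, 1940]);


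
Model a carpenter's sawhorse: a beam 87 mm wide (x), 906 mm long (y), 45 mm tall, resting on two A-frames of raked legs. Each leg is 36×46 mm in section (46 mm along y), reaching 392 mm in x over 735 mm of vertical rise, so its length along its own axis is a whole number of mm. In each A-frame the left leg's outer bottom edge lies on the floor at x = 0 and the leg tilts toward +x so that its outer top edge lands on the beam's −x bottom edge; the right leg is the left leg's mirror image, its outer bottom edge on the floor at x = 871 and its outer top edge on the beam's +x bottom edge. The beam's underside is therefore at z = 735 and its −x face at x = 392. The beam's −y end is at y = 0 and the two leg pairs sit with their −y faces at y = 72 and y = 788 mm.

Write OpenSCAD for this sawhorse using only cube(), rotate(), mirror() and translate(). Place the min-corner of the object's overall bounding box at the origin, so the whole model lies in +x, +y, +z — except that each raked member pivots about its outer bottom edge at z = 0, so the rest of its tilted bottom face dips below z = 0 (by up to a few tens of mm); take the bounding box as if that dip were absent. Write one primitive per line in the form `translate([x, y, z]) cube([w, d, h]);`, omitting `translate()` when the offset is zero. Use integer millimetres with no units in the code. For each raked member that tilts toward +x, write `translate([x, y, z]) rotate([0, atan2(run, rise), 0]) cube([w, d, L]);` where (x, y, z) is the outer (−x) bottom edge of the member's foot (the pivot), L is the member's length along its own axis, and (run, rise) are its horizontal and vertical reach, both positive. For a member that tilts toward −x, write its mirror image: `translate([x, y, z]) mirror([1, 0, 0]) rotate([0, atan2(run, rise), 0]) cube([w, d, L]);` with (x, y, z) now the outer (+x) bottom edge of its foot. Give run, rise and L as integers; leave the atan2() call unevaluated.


translate([392, 0, 735]) cube([87, 906, 45]);
translate([0, 72, 0]) rotate([0, atan2(392, 735), 0]) cube([36, 46, 833]);
translate([871, 72, 0]) mirror([1, 0, 0]) rotate([0, atan2(392, 735), 0]) cube([36, 46, 833]);
translate([0, 788, 0]) rotate([0, atan2(392, 735), 0]) cube([36, 46, 833]);
translate([871, 788, 0]) mirror([1, 0, 0]) rotate([0, atan2(392, 735), 0]) cube([36, 46, 833]);


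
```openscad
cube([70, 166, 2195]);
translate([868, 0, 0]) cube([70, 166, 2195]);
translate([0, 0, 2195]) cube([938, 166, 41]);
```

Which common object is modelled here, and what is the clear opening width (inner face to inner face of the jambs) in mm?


A door frame. The clear opening width is 798 mm.

Two 2195 mm tall posts with a header on top — a door frame. The left jamb is 70 mm wide at x = 0; the right jamb starts at x = 868. The clear opening is 868 − 70 = 798 mm.


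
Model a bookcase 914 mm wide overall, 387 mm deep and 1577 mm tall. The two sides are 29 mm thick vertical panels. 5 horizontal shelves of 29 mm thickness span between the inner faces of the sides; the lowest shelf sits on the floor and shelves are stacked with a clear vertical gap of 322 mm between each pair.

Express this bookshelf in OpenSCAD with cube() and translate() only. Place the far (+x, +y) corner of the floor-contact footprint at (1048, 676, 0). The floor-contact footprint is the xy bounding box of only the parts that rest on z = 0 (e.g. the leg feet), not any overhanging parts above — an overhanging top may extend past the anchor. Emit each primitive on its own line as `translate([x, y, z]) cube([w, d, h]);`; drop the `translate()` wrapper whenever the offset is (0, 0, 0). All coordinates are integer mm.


translate([134, 289, 0]) cube([29, 387, 1577]);
translate([1019, 289, 0]) cube([29, 387, 1577]);
translate([163, 289, 0]) cube([856, 387, 29]);
translate([163, 289, 351]) cube([856, 387, 29]);
translate([163, 289, 702]) cube([856, 387, 29]);
translate([163, 289, 1053]) cube([856, 387, 29]);
translate([163, 289, 1404]) cube([856, 387, 29]);


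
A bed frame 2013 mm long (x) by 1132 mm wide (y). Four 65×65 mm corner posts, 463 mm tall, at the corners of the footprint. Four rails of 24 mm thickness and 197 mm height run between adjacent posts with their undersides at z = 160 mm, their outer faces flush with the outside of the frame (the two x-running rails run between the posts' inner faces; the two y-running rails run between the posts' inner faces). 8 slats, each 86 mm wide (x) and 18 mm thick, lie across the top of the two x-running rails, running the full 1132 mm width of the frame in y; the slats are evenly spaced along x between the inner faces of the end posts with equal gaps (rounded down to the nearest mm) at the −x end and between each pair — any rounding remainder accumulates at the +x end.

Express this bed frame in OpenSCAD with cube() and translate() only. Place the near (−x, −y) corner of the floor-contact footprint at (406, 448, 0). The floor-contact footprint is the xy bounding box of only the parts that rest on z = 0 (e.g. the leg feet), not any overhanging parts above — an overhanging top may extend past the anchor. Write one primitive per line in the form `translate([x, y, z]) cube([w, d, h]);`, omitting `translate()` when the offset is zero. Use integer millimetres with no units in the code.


translate([406, 448, 0]) cube([65, 65, 463]);
translate([406, 1515, 0]) cube([65, 65, 463]);
translate([2354, 448, 0]) cube([65, 65, 463]);
translate([2354, 1515, 0]) cube([65, 65, 463]);
translate([471, 448, 160]) cube([1883, 24, 197]);
translate([471, 1556, 160]) cube([1883, 24, 197]);
translate([406, 513, 160]) cube([24, 1002, 197]);
translate([2395, 513, 160]) cube([24, 1002, 197]);
translate([603, 448, 357]) cube([86, 1132, 18]);
translate([821, 448, 357]) cube([86, 1132, 18]);
translate([1039, 448, 357]) cube([86, 1132, 18]);
translate([1257, 448, 357]) cube([86, 1132, 18]);
translate([1475, 448, 357]) cube([86, 1132, 18]);
translate([1693, 448, 357]) cube([86, 1132, 18]);
translate([1911, 448, 357]) cube([86, 1132, 18]);
translate([2129, 448, 357]) cube([86, 1132, 18]);


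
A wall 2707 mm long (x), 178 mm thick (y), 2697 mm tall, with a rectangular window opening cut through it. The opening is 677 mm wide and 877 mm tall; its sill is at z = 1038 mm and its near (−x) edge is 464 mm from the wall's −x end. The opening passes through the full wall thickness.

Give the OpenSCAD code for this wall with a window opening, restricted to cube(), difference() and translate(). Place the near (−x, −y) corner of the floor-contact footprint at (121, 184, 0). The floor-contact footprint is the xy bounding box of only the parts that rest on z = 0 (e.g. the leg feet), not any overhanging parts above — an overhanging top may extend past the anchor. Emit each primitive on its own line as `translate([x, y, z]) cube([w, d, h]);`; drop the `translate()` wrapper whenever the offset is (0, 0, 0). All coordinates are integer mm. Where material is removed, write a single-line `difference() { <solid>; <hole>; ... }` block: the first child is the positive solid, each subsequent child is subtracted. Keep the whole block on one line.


difference() { translate([121, 184, 0]) cube([2707, 178, 2697]); translate([585, 184, 1038]) cube([677, 178, 877]); }


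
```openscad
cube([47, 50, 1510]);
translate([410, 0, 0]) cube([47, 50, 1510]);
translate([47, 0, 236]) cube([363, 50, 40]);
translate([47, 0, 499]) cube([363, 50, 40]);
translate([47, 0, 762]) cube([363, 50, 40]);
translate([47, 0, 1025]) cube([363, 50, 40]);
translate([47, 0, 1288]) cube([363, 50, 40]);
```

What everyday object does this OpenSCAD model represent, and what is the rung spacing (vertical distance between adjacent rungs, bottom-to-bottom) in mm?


A ladder. The rung spacing is 263 mm.

Two tall 47×50 posts with 5 short bars between them — a ladder. Adjacent rungs sit at z = 236 and z = 499, so the spacing is 499 − 236 = 263 mm.


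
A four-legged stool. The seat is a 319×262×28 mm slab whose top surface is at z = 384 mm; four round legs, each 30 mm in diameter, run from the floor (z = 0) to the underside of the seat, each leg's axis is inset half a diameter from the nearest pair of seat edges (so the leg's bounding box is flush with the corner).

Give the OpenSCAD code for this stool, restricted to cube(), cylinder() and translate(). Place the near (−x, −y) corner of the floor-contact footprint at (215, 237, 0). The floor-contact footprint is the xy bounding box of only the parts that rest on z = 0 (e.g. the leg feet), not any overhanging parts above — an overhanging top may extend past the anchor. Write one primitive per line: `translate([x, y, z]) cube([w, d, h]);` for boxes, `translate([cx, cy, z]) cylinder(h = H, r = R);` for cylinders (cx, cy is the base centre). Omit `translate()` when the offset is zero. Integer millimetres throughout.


// leg_h = 384 - 28 = 356
translate([215, 237, 356]) cube([319, 262, 28]);
translate([230, 252, 0]) cylinder(h = 356, r = 15);
translate([519, 252, 0]) cylinder(h = 356, r = 15);
translate([230, 484, 0]) cylinder(h = 356, r = 15);
translate([519, 484, 0]) cylinder(h = 356, r = 15);


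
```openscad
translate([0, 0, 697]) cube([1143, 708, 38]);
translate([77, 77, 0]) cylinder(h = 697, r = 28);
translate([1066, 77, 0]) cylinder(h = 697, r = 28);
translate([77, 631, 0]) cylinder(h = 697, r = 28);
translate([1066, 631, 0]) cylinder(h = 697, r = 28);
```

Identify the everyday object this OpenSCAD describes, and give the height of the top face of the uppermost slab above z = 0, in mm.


A table. The table height is 735 mm.

A 1143×708×38 slab sits at z = 697 on four Ø56 mm round legs — a table. The top surface is at 697 + 38 = 735 mm.


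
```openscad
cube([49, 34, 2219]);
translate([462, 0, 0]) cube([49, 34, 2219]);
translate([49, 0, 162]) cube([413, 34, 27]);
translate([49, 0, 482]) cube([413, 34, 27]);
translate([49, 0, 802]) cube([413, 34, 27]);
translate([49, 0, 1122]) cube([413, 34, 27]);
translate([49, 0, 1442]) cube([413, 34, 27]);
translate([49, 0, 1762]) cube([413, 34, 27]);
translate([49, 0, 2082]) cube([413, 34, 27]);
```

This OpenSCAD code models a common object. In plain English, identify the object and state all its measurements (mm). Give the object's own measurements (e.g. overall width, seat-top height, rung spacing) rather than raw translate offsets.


A straight ladder. Two 49×34 mm vertical rails, 2219 mm tall, stand 511 mm apart (outside-to-outside) with their front faces coplanar on the −y side. 7 rungs, each 34 mm deep and 27 mm tall, span between the inner faces of the rails, front faces flush with the rails. The lowest rung's underside is at z = 162 mm and rungs are spaced 320 mm apart (underside to underside).


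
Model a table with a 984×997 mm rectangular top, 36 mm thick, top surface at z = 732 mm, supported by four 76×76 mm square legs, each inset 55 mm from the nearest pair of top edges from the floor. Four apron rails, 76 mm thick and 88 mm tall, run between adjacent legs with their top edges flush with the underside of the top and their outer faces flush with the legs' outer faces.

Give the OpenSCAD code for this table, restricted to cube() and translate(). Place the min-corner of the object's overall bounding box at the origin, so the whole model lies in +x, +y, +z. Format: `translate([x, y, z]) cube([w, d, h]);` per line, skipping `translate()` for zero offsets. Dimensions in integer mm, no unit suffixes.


// leg_h = 732 - 36 = 696
// apron z = 696 - 88 = 608
translate([0, 0, 696]) cube([984, 997, 36]);
translate([55, 55, 0]) cube([76, 76, 696]);
translate([853, 55, 0]) cube([76, 76, 696]);
translate([55, 866, 0]) cube([76, 76, 696]);
translate([853, 866, 0]) cube([76, 76, 696]);
translate([131, 55, 608]) cube([722, 76, 88]);
translate([131, 866, 608]) cube([722, 76, 88]);
translate([55, 131, 608]) cube([76, 735, 88]);
translate([853, 131, 608]) cube([76, 735, 88]);


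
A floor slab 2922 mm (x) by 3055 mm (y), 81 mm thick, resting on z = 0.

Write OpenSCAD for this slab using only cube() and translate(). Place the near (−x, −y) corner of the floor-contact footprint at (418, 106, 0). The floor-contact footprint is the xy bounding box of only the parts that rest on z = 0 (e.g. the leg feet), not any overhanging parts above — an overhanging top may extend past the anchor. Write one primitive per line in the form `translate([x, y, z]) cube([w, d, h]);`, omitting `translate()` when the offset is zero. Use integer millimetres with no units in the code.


translate([418, 106, 0]) cube([2922, 3055, 81]);


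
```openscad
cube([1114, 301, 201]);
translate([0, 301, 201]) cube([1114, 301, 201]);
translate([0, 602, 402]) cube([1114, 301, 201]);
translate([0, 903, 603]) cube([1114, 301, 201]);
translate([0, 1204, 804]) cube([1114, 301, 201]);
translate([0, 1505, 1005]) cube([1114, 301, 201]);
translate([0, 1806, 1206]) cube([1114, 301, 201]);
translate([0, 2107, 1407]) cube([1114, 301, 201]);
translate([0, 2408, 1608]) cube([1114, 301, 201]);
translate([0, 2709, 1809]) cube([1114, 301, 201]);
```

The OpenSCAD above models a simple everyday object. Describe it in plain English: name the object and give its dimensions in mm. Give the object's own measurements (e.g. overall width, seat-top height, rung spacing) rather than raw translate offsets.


A straight staircase of 10 solid steps. Each step is 1114 mm wide (x), 301 mm deep (y, the going) and 201 mm tall (the rise). The first step rests on the floor; each subsequent step sits one going further in +y and one rise higher in +z, directly behind and above the previous step with no overlap.


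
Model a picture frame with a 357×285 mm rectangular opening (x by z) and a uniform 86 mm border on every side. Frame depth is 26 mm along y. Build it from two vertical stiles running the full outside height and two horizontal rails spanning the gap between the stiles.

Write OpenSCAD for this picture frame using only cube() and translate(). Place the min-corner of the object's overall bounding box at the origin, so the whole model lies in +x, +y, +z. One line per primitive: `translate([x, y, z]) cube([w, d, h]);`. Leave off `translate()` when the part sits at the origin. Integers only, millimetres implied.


cube([86, 26, 457]);
translate([443, 0, 0]) cube([86, 26, 457]);
translate([86, 0, 0]) cube([357, 26, 86]);
translate([86, 0, 371]) cube([357, 26, 86]);


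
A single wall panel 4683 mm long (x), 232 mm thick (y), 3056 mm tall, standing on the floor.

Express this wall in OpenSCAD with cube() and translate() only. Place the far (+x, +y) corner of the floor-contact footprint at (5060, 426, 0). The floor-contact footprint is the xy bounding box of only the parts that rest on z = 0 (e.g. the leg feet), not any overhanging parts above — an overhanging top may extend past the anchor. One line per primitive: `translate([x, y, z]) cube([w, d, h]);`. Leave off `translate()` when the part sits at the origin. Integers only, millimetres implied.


translate([377, 194, 0]) cube([4683, 232, 3056]);


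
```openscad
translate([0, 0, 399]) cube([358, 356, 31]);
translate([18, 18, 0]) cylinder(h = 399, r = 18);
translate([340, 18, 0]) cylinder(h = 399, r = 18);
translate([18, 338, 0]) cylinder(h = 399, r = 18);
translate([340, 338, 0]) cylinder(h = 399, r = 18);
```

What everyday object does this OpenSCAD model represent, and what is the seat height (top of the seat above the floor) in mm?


A stool. The seat height is 430 mm.

A 358×356×31 slab at z = 399 on four corner cylinders — a stool. The seat top is 399 + 31 = 430 mm.


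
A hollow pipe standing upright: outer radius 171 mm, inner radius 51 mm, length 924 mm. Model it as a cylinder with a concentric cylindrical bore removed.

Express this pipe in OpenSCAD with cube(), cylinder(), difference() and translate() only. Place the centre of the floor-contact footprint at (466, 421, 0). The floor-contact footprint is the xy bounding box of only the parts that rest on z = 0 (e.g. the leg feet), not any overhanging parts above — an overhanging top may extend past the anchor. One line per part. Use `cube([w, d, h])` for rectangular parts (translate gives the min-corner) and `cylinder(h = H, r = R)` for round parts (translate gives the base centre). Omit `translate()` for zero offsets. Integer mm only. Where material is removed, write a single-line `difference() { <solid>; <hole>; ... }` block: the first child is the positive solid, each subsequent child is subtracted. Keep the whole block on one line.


difference() { translate([466, 421, 0]) cylinder(h = 924, r = 171); translate([466, 421, 0]) cylinder(h = 924, r = 51); }


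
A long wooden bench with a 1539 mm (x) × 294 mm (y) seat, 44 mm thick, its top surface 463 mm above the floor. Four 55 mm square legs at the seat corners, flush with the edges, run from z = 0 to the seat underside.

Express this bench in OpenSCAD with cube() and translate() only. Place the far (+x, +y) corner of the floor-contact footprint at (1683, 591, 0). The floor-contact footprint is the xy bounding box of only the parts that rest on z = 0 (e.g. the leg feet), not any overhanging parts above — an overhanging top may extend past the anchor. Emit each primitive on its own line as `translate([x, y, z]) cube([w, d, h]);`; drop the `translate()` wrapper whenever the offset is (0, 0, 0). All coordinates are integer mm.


translate([144, 297, 419]) cube([1539, 294, 44]);
translate([144, 297, 0]) cube([55, 55, 419]);
translate([144, 536, 0]) cube([55, 55, 419]);
translate([1628, 297, 0]) cube([55, 55, 419]);
translate([1628, 536, 0]) cube([55, 55, 419]);


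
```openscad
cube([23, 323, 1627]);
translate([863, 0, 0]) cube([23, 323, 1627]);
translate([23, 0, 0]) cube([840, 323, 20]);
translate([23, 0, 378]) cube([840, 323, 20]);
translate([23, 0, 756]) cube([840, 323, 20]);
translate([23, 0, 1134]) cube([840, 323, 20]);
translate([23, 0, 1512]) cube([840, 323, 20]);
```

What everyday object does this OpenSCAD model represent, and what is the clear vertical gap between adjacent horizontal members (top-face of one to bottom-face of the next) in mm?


A bookshelf. The clear shelf gap is 358 mm.

Two tall side panels with 5 horizontal boards between them — a bookshelf. The first two shelf undersides are at z = 0 and z = 378; with shelf thickness 20, the clear gap is 378 − 0 − 20 = 358 mm.


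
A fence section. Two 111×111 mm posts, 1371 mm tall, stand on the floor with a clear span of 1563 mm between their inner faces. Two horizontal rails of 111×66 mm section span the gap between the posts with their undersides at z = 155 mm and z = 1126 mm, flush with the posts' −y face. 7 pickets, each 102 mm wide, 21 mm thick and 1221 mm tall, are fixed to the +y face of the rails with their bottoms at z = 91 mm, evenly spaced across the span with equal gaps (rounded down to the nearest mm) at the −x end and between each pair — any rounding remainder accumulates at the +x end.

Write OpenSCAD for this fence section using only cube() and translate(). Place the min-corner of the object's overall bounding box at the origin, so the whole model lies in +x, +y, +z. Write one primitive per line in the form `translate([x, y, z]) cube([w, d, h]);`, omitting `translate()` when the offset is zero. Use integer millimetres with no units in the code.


cube([111, 111, 1371]);
translate([1674, 0, 0]) cube([111, 111, 1371]);
translate([111, 0, 155]) cube([1563, 111, 66]);
translate([111, 0, 1126]) cube([1563, 111, 66]);
translate([217, 111, 91]) cube([102, 21, 1221]);
translate([425, 111, 91]) cube([102, 21, 1221]);
translate([633, 111, 91]) cube([102, 21, 1221]);
translate([841, 111, 91]) cube([102, 21, 1221]);
translate([1049, 111, 91]) cube([102, 21, 1221]);
translate([1257, 111, 91]) cube([102, 21, 1221]);
translate([1465, 111, 91]) cube([102, 21, 1221]);


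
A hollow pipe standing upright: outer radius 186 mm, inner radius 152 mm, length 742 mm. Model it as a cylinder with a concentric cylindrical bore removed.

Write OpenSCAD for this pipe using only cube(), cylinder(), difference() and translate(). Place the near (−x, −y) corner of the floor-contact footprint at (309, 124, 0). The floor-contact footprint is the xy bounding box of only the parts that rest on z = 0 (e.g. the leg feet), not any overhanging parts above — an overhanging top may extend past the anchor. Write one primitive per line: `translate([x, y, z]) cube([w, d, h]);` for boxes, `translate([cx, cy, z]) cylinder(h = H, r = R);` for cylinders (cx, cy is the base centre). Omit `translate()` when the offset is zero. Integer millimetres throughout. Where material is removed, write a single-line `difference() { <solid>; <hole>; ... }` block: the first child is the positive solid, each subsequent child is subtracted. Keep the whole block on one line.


difference() { translate([495, 310, 0]) cylinder(h = 742, r = 186); translate([495, 310, 0]) cylinder(h = 742, r = 152); }
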